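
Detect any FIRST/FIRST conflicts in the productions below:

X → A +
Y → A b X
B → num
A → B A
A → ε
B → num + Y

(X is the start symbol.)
A FIRST/FIRST conflict occurs when two productions N → α and N → β for the same non-terminal have FIRST(α) ∩ FIRST(β) ≠ ∅ (with ε ∈ FIRST of a nullable right-hand side, so two nullable alternatives also conflict).

FIRST sets of the non-terminals at (or reachable through a nullable prefix from) the front of some alternative:
  FIRST(B) = { 'num' }

Productions for B:
  B → num: FIRST = { 'num' }
  B → num + Y: FIRST = { 'num' }
Productions for A:
  A → B A: FIRST = { 'num' }
  A → ε: FIRST = { ε }
X, Y have only one production, so no FIRST/FIRST conflict is possible there.

Conflict for B: B → num and B → num + Y
  Overlap: { 'num' }

Answer: Yes. B → num / B → num '+' Y on { 'num' }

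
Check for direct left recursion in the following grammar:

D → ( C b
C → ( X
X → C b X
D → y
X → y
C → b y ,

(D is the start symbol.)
No direct left recursion

D → ( C b: starts with '('
C → ( X: starts with '('
X → C b X: starts with C
D → y: starts with y
X → y: starts with y
C → b y ,: starts with b

No direct left recursion found.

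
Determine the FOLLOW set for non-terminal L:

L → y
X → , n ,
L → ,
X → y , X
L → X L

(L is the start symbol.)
{ $ }

To compute FOLLOW(L), find every occurrence of L on a right-hand side N → α L β: add FIRST(β) \ {ε}, and if β is empty or nullable also add FOLLOW(N). Iterate to a fixed point.

L is the start symbol, so $ ∈ FOLLOW(L).
In L → X L: L is at the end; this adds FOLLOW(L) to itself — nothing new

Taking the union: FOLLOW(L) = { $ }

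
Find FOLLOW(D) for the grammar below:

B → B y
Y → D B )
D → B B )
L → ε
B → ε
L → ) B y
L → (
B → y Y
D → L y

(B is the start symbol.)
{ ')', 'y' }

To compute FOLLOW(D), find every occurrence of D on a right-hand side N → α D β: add FIRST(β) \ {ε}, and if β is empty or nullable also add FOLLOW(N). Iterate to a fixed point.

In Y → D B ): D is followed by B ')', add FIRST(B ')') \ {ε} = { ')', 'y' }

Taking the union: FOLLOW(D) = { ')', 'y' }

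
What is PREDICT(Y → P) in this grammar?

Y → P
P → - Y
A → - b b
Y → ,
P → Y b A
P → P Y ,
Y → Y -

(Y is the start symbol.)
PREDICT(Y → P) = (FIRST(RHS) \ {ε}) ∪ (FOLLOW(Y) if ε ∈ FIRST(RHS), i.e. RHS ⇒* ε)
FIRST(P) = { ',', '-' }
FIRST(P) = { ',', '-' }
ε ∉ FIRST(P), so FOLLOW(Y) is not added.
PREDICT(Y → P) = { ',', '-' }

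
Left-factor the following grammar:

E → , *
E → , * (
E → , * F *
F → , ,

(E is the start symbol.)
E → , * E'
E' → ε
E' → (
E' → F *
F → , ,

Left-factoring transforms A → αβ₁ | αβ₂ into A → αA' and A' → β₁ | β₂
(α is the longest common prefix among the alternatives). Repeat until
no nonterminal has two alternatives with a common prefix.

Round 1: E has alternatives sharing prefix ', *'. Introduce E': E → , * E'
  Add: E' → ε
  Add: E' → (
  Add: E' → F *

No remaining common prefixes — done.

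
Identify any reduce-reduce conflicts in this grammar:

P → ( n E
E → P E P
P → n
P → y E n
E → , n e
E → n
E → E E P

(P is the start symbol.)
A reduce-reduce conflict occurs when an LR(0) state has two complete items [A → α .] and [B → β .] — both call for a reduction, and with no lookahead the parser cannot choose between them.

Augment with P' → P and build the canonical LR(0) collection (I0 = CLOSURE({[P' → . P]}), then GOTO on every symbol after a dot until no new states appear). It has 18 states:
  I0: { [P → . ( n E], [P → . n], [P → . y E n], [P' → . P] }  — shift
  I1: { [P → ( . n E] }  — shift
  I2: { [P' → P .] }  — accept
  I3: { [P → n .] }  — reduce
  I4: { [E → . , n e], [E → . E E P], [E → . P E P], [E → . n], [P → . ( n E], [P → . n], [P → . y E n], [P → y . E n] }  — shift
  I5: { [E → , . n e] }  — shift
  I6: { [E → . , n e], [E → . E E P], [E → . P E P], [E → . n], [E → E . E P], [P → . ( n E], [P → . n], [P → . y E n], [P → y E . n] }  — shift
  I7: { [E → . , n e], [E → . E E P], [E → . P E P], [E → . n], [E → P . E P], [P → . ( n E], [P → . n], [P → . y E n] }  — shift
  I8: { [E → n .], [P → n .] }  — 2 reduces
  I9: { [E → . , n e], [E → . E E P], [E → . P E P], [E → . n], [E → E . E P], [E → P E . P], [P → . ( n E], [P → . n], [P → . y E n] }  — shift
  I10: { [E → . , n e], [E → . E E P], [E → . P E P], [E → . n], [E → E . E P], [E → E E . P], [P → . ( n E], [P → . n], [P → . y E n] }  — shift
  I11: { [E → . , n e], [E → . E E P], [E → . P E P], [E → . n], [E → P . E P], [E → P E P .], [P → . ( n E], [P → . n], [P → . y E n] }  — shift, reduce
  I12: { [E → . , n e], [E → . E E P], [E → . P E P], [E → . n], [E → E E P .], [E → P . E P], [P → . ( n E], [P → . n], [P → . y E n] }  — shift, reduce
  I13: { [E → n .], [P → n .], [P → y E n .] }  — 3 reduces
  I14: { [E → , n . e] }  — shift
  I15: { [E → , n e .] }  — reduce
  I16: { [E → . , n e], [E → . E E P], [E → . P E P], [E → . n], [P → ( n . E], [P → . ( n E], [P → . n], [P → . y E n] }  — shift
  I17: { [E → . , n e], [E → . E E P], [E → . P E P], [E → . n], [E → E . E P], [P → ( n E .], [P → . ( n E], [P → . n], [P → . y E n] }  — shift, reduce

I8 contains complete items [E → n .], [P → n .] — reduce-reduce conflict.
I13 contains complete items [E → n .], [P → n .], [P → y E n .] — reduce-reduce conflict.

Answer: Yes — I8: [E → n .] vs [P → n .]; I13: [E → n .] vs [P → n .]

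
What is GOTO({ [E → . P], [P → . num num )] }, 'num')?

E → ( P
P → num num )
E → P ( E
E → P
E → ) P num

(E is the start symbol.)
GOTO(I, 'num') = CLOSURE({ [A → αX.β] : [A → α.Xβ] ∈ I, X = 'num' })

Items with dot before 'num', with the dot advanced:
  [P → . num num )] → [P → num . num )]
Closure adds nothing (no advanced item has the dot before a non-terminal).

GOTO = { [P → num . num )] }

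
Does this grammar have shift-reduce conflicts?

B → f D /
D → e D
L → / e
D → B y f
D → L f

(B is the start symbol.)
No shift-reduce conflicts

A shift-reduce conflict occurs when an LR(0) state has both:
  - a complete (reduce) item [A → α .] (dot at the end), and
  - a shift item [B → β . c γ] (dot before a terminal).

Augment with B' → B and build the canonical LR(0) collection (I0 = CLOSURE({[B' → . B]}), then GOTO on every symbol after a dot until no new states appear). It has 14 states:
  I0: { [B → . f D /], [B' → . B] }  — shift
  I1: { [B' → B .] }  — accept
  I2: { [B → . f D /], [B → f . D /], [D → . B y f], [D → . L f], [D → . e D], [L → . / e] }  — shift
  I3: { [L → / . e] }  — shift
  I4: { [D → B . y f] }  — shift
  I5: { [B → f D . /] }  — shift
  I6: { [D → L . f] }  — shift
  I7: { [B → . f D /], [D → . B y f], [D → . L f], [D → . e D], [D → e . D], [L → . / e] }  — shift
  I8: { [D → e D .] }  — reduce
  I9: { [D → L f .] }  — reduce
  I10: { [B → f D / .] }  — reduce
  I11: { [D → B y . f] }  — shift
  I12: { [D → B y f .] }  — reduce
  I13: { [L → / e .] }  — reduce

No state contains both a complete item and a shift item.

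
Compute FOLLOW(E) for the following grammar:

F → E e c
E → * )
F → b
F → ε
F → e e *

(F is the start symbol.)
To compute FOLLOW(E), find every occurrence of E on a right-hand side N → α E β: add FIRST(β) \ {ε}, and if β is empty or nullable also add FOLLOW(N). Iterate to a fixed point.

In F → E e c: E is followed by e c, add FIRST(e c) \ {ε} = { 'e' }

Taking the union: FOLLOW(E) = { 'e' }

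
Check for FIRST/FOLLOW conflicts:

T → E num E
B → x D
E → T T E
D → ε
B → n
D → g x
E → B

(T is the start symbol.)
No FIRST/FOLLOW conflicts.

Nullable non-terminals: D.

D: nullable alternative(s) D → ε; FOLLOW(D) = { $, 'n', 'num', 'x' }
  D → ε: FIRST \ {ε} = { } — this is the only nullable alternative, skip
  D → g x: FIRST \ {ε} = { 'g' } — disjoint from FOLLOW(D)

B, E, T have no nullable alternative, so no FIRST/FOLLOW check is needed there.

No FIRST/FOLLOW conflicts found.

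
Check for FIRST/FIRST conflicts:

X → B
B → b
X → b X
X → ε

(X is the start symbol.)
FIRST sets of the non-terminals at (or reachable through a nullable prefix from) the front of some alternative:
  FIRST(B) = { 'b' }

Productions for X:
  X → B: FIRST = { 'b' }
  X → b X: FIRST = { 'b' }
  X → ε: FIRST = { ε }
B has only one production, so no FIRST/FIRST conflict is possible there.

Conflict for X: X → B and X → b X
  Overlap: { 'b' }

Answer: Yes. X → B / X → b X on { 'b' }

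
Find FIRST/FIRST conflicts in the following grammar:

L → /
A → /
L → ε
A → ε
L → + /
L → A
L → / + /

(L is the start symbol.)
FIRST sets of the non-terminals at (or reachable through a nullable prefix from) the front of some alternative:
  FIRST(A) = { '/', ε }

Productions for L:
  L → /: FIRST = { '/' }
  L → ε: FIRST = { ε }
  L → + /: FIRST = { '+' }
  L → A: FIRST = { '/', ε }
  L → / + /: FIRST = { '/' }
Productions for A:
  A → /: FIRST = { '/' }
  A → ε: FIRST = { ε }

Conflict for L: L → / and L → A
  Overlap: { '/' }
Conflict for L: L → / and L → / + /
  Overlap: { '/' }
Conflict for L: L → ε and L → A
  Overlap: { ε }
Conflict for L: L → A and L → / + /
  Overlap: { '/' }

Answer: Yes. L → '/' / L → A on { '/' }; L → '/' / L → '/' '+' '/' on { '/' }; L → ε / L → A on { ε }; L → A / L → '/' '+' '/' on { '/' }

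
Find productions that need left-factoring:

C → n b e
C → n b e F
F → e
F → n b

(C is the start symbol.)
Left-factoring is needed when two productions for the same non-terminal
share a common prefix on the right-hand side.

Productions for C:
  C → n b e
  C → n b e F
Productions for F:
  F → e
  F → n b

Found common prefix 'n b e' in productions for C

Answer: Yes, C has productions with common prefix 'n b e'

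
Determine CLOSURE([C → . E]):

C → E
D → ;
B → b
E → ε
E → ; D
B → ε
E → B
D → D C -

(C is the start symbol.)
Start with: [C → . E]
  [C → . E] has the dot before E: add [E → .], [E → . ; D], [E → . B]
  [E → . B] has the dot before B: add [B → . b], [B → .]
No further items can be added.

CLOSURE = { [B → . b], [B → .], [C → . E], [E → . ; D], [E → . B], [E → .] }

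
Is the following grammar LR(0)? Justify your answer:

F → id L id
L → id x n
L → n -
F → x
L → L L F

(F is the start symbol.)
No. Shift-reduce conflict between [F → id L id .] and [L → id . x n]

Augment with F' → F and build the canonical LR(0) collection (I0 = CLOSURE({[F' → . F]}), then GOTO on every symbol after a dot until no new states appear). It has 14 states:
  I0: { [F → . id L id], [F → . x], [F' → . F] }  — shift
  I1: { [F' → F .] }  — accept
  I2: { [F → id . L id], [L → . L L F], [L → . id x n], [L → . n -] }  — shift
  I3: { [F → x .] }  — reduce
  I4: { [F → id L . id], [L → . L L F], [L → . id x n], [L → . n -], [L → L . L F] }  — shift
  I5: { [L → id . x n] }  — shift
  I6: { [L → n . -] }  — shift
  I7: { [L → n - .] }  — reduce
  I8: { [L → id x . n] }  — shift
  I9: { [L → id x n .] }  — reduce
  I10: { [F → . id L id], [F → . x], [L → . L L F], [L → . id x n], [L → . n -], [L → L . L F], [L → L L . F] }  — shift
  I11: { [F → id L id .], [L → id . x n] }  — shift, reduce
  I12: { [L → L L F .] }  — reduce
  I13: { [F → id . L id], [L → . L L F], [L → . id x n], [L → . n -], [L → id . x n] }  — shift

Conflict in state I11:
  Shift-reduce conflict between [F → id L id .] and [L → id . x n]
So the grammar is NOT LR(0).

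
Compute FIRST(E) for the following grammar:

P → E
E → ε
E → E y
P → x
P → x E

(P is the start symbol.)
To compute FIRST(E), examine every production with E on the left-hand side, reading each right-hand side left to right until a non-nullable symbol is reached.

From E → ε:
  - ε-production, so ε ∈ FIRST(E)
From E → E y:
  - E is the symbol being defined: contributes nothing new
    E is nullable, so continue to the next symbol
  - y is a terminal: add 'y' and stop

Collecting: FIRST(E) = { 'y', ε }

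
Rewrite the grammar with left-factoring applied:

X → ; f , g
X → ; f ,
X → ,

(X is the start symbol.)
Left-factoring transforms A → αβ₁ | αβ₂ into A → αA' and A' → β₁ | β₂
(α is the longest common prefix among the alternatives). Repeat until
no nonterminal has two alternatives with a common prefix.

Round 1: X has alternatives sharing prefix '; f ,'. Introduce X': X → ; f , X'
  Add: X' → g
  Add: X' → ε

No remaining common prefixes — done.

Resulting grammar:
X → ; f , X'
X' → g
X' → ε
X → ,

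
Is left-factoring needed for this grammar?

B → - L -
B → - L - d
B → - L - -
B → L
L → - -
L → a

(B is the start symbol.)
Left-factoring is needed when two productions for the same non-terminal
share a common prefix on the right-hand side.

Productions for B:
  B → - L -
  B → - L - d
  B → - L - -
  B → L
Productions for L:
  L → - -
  L → a

Found common prefix '- L -' in productions for B

Answer: Yes, B has productions with common prefix '- L -'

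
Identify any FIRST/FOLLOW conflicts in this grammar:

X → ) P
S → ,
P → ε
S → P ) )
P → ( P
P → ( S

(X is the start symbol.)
A FIRST/FOLLOW conflict occurs when a non-terminal N has a nullable alternative N → β (β ⇒* ε) and another alternative N → α with FIRST(α) ∩ FOLLOW(N) ≠ ∅: on such a lookahead the parser cannot decide between expanding α and letting N vanish via β.

Nullable non-terminals: P.

P: nullable alternative(s) P → ε; FOLLOW(P) = { $, ')' }
  P → ε: FIRST \ {ε} = { } — this is the only nullable alternative, skip
  P → ( P: FIRST \ {ε} = { '(' } — disjoint from FOLLOW(P)
  P → ( S: FIRST \ {ε} = { '(' } — disjoint from FOLLOW(P)

S, X have no nullable alternative, so no FIRST/FOLLOW check is needed there.

No FIRST/FOLLOW conflicts found.

Answer: No FIRST/FOLLOW conflicts.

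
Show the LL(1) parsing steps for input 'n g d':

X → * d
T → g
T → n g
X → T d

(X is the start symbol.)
LL(1) parsing maintains a stack (initially the start symbol over $) and the input. At each step: if the stack top is a terminal, match it against the current input token; if it is a non-terminal N, replace it with the RHS of M[N, lookahead] (the unique production whose predict set contains the lookahead).

Stack is shown with the top on the left.

Stack    Input    Action
------------------------
X $      n g d $  output X → T d
T d $    n g d $  output T → n g
n g d $  n g d $  match 'n'
g d $    g d $    match 'g'
d $      d $      match 'd'
$        $        accept

The string is accepted.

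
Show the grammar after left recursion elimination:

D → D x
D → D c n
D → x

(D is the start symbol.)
D → x D'
D' → x D'
D' → c n D'
D' → ε

D is directly left-recursive. The standard transformation for
  A → A α₁ | ... | A α_m | β₁ | ... | β_n
is
  A  → β₁ A' | ... | β_n A'
  A' → α₁ A' | ... | α_m A' | ε

D → x becomes D → x D'
D → D x becomes D' → x D'
D → D c n becomes D' → c n D'
Add D' → ε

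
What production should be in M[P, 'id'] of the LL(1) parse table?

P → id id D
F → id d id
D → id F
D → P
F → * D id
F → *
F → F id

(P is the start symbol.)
P → id id D

To find M[P, 'id'], we find productions for P where 'id' is in the predict set (PREDICT(N → α) = (FIRST(α) \ {ε}) ∪ (FOLLOW(N) if α ⇒* ε)).

P → id id D: PREDICT = { 'id' }
  'id' is in predict set, so this production goes in M[P, 'id']

M[P, 'id'] = P → id id D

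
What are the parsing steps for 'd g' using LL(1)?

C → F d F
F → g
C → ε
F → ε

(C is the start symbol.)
Stack is shown with the top on the left.

Stack    Input  Action
----------------------
C $      d g $  output C → F d F
F d F $  d g $  output F → ε
d F $    d g $  match 'd'
F $      g $    output F → g
g $      g $    match 'g'
$        $      accept

The string is accepted.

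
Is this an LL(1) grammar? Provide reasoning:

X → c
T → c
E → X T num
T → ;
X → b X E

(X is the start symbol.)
Yes, the grammar is LL(1).

A grammar is LL(1) if for each non-terminal N with multiple productions, the predict sets of those productions are pairwise disjoint, where PREDICT(N → α) = (FIRST(α) \ {ε}) ∪ (FOLLOW(N) if α ⇒* ε).

For X:
  PREDICT(X → c) = { 'c' }
  PREDICT(X → b X E) = { 'b' }
For T:
  PREDICT(T → c) = { 'c' }
  PREDICT(T → ';') = { ';' }
E has a single production, so nothing to check there.

All predict sets are disjoint. The grammar IS LL(1).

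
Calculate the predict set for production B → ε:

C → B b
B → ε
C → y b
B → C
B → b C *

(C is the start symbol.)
PREDICT(B → ε) = (FIRST(RHS) \ {ε}) ∪ (FOLLOW(B) if ε ∈ FIRST(RHS), i.e. RHS ⇒* ε)
The right-hand side is ε (FIRST(ε) = { ε }), so the predict set is FOLLOW(B) = { 'b' }
PREDICT(B → ε) = { 'b' }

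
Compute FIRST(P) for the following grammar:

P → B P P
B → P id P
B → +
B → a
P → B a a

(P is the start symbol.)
To compute FIRST(P), examine every production with P on the left-hand side, reading each right-hand side left to right until a non-nullable symbol is reached.

FIRST sets of the other non-terminals involved (by the same procedure, iterated to a fixed point):
  FIRST(B) = { '+', 'a' }

From P → B P P:
  - B is a non-terminal: add FIRST(B) \ {ε} = { '+', 'a' }
    B is not nullable, so stop
From P → B a a:
  - B is a non-terminal: add FIRST(B) \ {ε} = { '+', 'a' }
    B is not nullable, so stop

Collecting: FIRST(P) = { '+', 'a' }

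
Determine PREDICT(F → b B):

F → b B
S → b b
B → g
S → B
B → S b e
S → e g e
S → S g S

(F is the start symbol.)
{ 'b' }

PREDICT(F → b B) = (FIRST(RHS) \ {ε}) ∪ (FOLLOW(F) if ε ∈ FIRST(RHS), i.e. RHS ⇒* ε)
FIRST(b B) = { 'b' }
ε ∉ FIRST(b B), so FOLLOW(F) is not added.
PREDICT(F → b B) = { 'b' }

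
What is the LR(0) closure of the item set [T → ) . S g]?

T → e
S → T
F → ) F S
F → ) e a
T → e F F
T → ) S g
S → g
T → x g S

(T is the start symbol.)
Start with: [T → ) . S g]
  [T → ) . S g] has the dot before S: add [S → . T], [S → . g]
  [S → . T] has the dot before T: add [T → . e], [T → . e F F], [T → . ) S g], [T → . x g S]
No further items can be added.

CLOSURE = { [S → . T], [S → . g], [T → ) . S g], [T → . ) S g], [T → . e F F], [T → . e], [T → . x g S] }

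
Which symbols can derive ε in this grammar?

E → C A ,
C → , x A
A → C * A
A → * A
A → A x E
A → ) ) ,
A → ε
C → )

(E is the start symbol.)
A non-terminal is nullable if it can derive ε (the empty string): either it has an ε-production, or it has a production whose right-hand side consists entirely of nullable non-terminals.

ε-productions: A → ε
So A is immediately nullable.
No further non-terminal can be added: every production for the remaining non-terminals contains a terminal or a non-nullable non-terminal.
Nullable = { 'A' }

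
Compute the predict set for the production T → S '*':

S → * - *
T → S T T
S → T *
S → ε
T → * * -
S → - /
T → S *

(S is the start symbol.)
{ '*', '-' }

PREDICT(T → S '*') = (FIRST(RHS) \ {ε}) ∪ (FOLLOW(T) if ε ∈ FIRST(RHS), i.e. RHS ⇒* ε)
FIRST(S) = { '*', '-', ε }
FIRST(S '*') = { '*', '-' }
ε ∉ FIRST(S '*'), so FOLLOW(T) is not added.
PREDICT(T → S '*') = { '*', '-' }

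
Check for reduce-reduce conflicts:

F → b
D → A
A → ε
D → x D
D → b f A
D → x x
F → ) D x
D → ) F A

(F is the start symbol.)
A reduce-reduce conflict occurs when an LR(0) state has two complete items [A → α .] and [B → β .] — both call for a reduction, and with no lookahead the parser cannot choose between them.

Augment with F' → F and build the canonical LR(0) collection (I0 = CLOSURE({[F' → . F]}), then GOTO on every symbol after a dot until no new states appear). It has 16 states:
  I0: { [F → . ) D x], [F → . b], [F' → . F] }  — shift
  I1: { [A → .], [D → . ) F A], [D → . A], [D → . b f A], [D → . x D], [D → . x x], [F → ) . D x] }  — shift, reduce
  I2: { [F' → F .] }  — accept
  I3: { [F → b .] }  — reduce
  I4: { [D → ) . F A], [F → . ) D x], [F → . b] }  — shift
  I5: { [D → A .] }  — reduce
  I6: { [F → ) D . x] }  — shift
  I7: { [D → b . f A] }  — shift
  I8: { [A → .], [D → . ) F A], [D → . A], [D → . b f A], [D → . x D], [D → . x x], [D → x . D], [D → x . x] }  — shift, reduce
  I9: { [D → x D .] }  — reduce
  I10: { [A → .], [D → . ) F A], [D → . A], [D → . b f A], [D → . x D], [D → . x x], [D → x . D], [D → x . x], [D → x x .] }  — shift, 2 reduces
  I11: { [A → .], [D → b f . A] }  — reduce
  I12: { [D → b f A .] }  — reduce
  I13: { [F → ) D x .] }  — reduce
  I14: { [A → .], [D → ) F . A] }  — reduce
  I15: { [D → ) F A .] }  — reduce

I10 contains complete items [A → .], [D → x x .] — reduce-reduce conflict.

Answer: Yes — I10: [A → .] vs [D → x x .]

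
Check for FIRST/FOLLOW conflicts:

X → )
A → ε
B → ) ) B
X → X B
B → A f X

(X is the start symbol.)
No FIRST/FOLLOW conflicts.

A FIRST/FOLLOW conflict occurs when a non-terminal N has a nullable alternative N → β (β ⇒* ε) and another alternative N → α with FIRST(α) ∩ FOLLOW(N) ≠ ∅: on such a lookahead the parser cannot decide between expanding α and letting N vanish via β.

Nullable non-terminals: A.
A has a nullable alternative but only one production, so nothing to check.

B, X have no nullable alternative, so no FIRST/FOLLOW check is needed there.

No FIRST/FOLLOW conflicts found.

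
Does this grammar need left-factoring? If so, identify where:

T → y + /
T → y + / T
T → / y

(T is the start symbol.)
Yes, T has productions with common prefix 'y + /'

Left-factoring is needed when two productions for the same non-terminal
share a common prefix on the right-hand side.

Productions for T:
  T → y + /
  T → y + / T
  T → / y

Found common prefix 'y + /' in productions for T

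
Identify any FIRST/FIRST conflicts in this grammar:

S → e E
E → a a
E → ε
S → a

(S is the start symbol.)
A FIRST/FIRST conflict occurs when two productions N → α and N → β for the same non-terminal have FIRST(α) ∩ FIRST(β) ≠ ∅ (with ε ∈ FIRST of a nullable right-hand side, so two nullable alternatives also conflict).

Productions for S:
  S → e E: FIRST = { 'e' }
  S → a: FIRST = { 'a' }
Productions for E:
  E → a a: FIRST = { 'a' }
  E → ε: FIRST = { ε }

All alternatives of each non-terminal have pairwise disjoint FIRST sets.

Answer: No FIRST/FIRST conflicts.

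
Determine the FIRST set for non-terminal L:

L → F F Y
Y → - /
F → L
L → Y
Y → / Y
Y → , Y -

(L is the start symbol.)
{ ',', '-', '/' }

To compute FIRST(L), examine every production with L on the left-hand side, reading each right-hand side left to right until a non-nullable symbol is reached.

FIRST sets of the other non-terminals involved (by the same procedure, iterated to a fixed point):
  FIRST(F) = { ',', '-', '/' }
  FIRST(Y) = { ',', '-', '/' }

From L → F F Y:
  - F is a non-terminal: add FIRST(F) \ {ε} = { ',', '-', '/' }
    F is not nullable, so stop
From L → Y:
  - Y is a non-terminal: add FIRST(Y) \ {ε} = { ',', '-', '/' }
    Y is not nullable, so stop

Collecting: FIRST(L) = { ',', '-', '/' }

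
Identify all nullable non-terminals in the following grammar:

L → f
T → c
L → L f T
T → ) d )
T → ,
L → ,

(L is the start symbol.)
There are no ε-productions, so no non-terminal can derive ε.
No non-terminals are nullable.

Answer: None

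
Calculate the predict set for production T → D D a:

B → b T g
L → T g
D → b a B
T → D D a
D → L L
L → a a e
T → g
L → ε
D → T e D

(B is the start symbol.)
{ 'a', 'b', 'g' }

PREDICT(T → D D a) = (FIRST(RHS) \ {ε}) ∪ (FOLLOW(T) if ε ∈ FIRST(RHS), i.e. RHS ⇒* ε)
FIRST(D) = { 'a', 'b', 'g', ε }
FIRST(D D a) = { 'a', 'b', 'g' }
ε ∉ FIRST(D D a), so FOLLOW(T) is not added.
PREDICT(T → D D a) = { 'a', 'b', 'g' }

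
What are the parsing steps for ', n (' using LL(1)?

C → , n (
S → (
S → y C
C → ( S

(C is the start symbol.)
Stack is shown with the top on the left.

Stack    Input    Action
------------------------
C $      , n ( $  output C → , n (
, n ( $  , n ( $  match ','
n ( $    n ( $    match 'n'
( $      ( $      match '('
$        $        accept

The string is accepted.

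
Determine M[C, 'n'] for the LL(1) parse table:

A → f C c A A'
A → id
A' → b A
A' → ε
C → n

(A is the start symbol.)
C → n

To find M[C, 'n'], we find productions for C where 'n' is in the predict set (PREDICT(N → α) = (FIRST(α) \ {ε}) ∪ (FOLLOW(N) if α ⇒* ε)).

C → n: PREDICT = { 'n' }
  'n' is in predict set, so this production goes in M[C, 'n']

M[C, 'n'] = C → n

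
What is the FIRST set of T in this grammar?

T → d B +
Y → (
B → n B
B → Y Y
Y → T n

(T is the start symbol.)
{ 'd' }

To compute FIRST(T), examine every production with T on the left-hand side, reading each right-hand side left to right until a non-nullable symbol is reached.

From T → d B +:
  - d is a terminal: add 'd' and stop

Collecting: FIRST(T) = { 'd' }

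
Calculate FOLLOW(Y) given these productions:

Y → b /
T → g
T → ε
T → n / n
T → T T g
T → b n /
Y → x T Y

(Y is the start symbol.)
{ $ }

To compute FOLLOW(Y), find every occurrence of Y on a right-hand side N → α Y β: add FIRST(β) \ {ε}, and if β is empty or nullable also add FOLLOW(N). Iterate to a fixed point.

Y is the start symbol, so $ ∈ FOLLOW(Y).
In Y → x T Y: Y is at the end; this adds FOLLOW(Y) to itself — nothing new

Taking the union: FOLLOW(Y) = { $ }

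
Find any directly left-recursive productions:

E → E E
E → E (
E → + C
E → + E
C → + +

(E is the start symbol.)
Direct left recursion occurs when N → N α for some non-terminal N (the right-hand side begins with the left-hand side itself).

E → E E: LEFT RECURSIVE (starts with E)
E → E (: LEFT RECURSIVE (starts with E)
E → + C: starts with '+'
E → + E: starts with '+'
C → + +: starts with '+'

The grammar has direct left recursion on: E.

Answer: Yes, E is left-recursive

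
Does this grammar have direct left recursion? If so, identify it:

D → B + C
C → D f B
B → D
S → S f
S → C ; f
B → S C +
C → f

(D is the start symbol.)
D → B + C: starts with B
C → D f B: starts with D
B → D: starts with D
S → S f: LEFT RECURSIVE (starts with S)
S → C ; f: starts with C
B → S C +: starts with S
C → f: starts with f

The grammar has direct left recursion on: S.

Answer: Yes, S is left-recursive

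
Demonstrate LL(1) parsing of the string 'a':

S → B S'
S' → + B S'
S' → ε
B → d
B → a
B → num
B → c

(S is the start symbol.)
LL(1) parsing maintains a stack (initially the start symbol over $) and the input. At each step: if the stack top is a terminal, match it against the current input token; if it is a non-terminal N, replace it with the RHS of M[N, lookahead] (the unique production whose predict set contains the lookahead).

Stack is shown with the top on the left.

Stack   Input  Action
---------------------
S $     a $    output S → B S'
B S' $  a $    output B → a
a S' $  a $    match 'a'
S' $    $      output S' → ε
$       $      accept

The string is accepted.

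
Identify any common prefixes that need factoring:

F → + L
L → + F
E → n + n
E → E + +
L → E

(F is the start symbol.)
No, left-factoring is not needed

Left-factoring is needed when two productions for the same non-terminal
share a common prefix on the right-hand side.

Productions for L:
  L → + F
  L → E
Productions for E:
  E → n + n
  E → E + +

No common prefixes found.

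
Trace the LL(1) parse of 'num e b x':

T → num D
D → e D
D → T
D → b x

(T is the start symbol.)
LL(1) parsing maintains a stack (initially the start symbol over $) and the input. At each step: if the stack top is a terminal, match it against the current input token; if it is a non-terminal N, replace it with the RHS of M[N, lookahead] (the unique production whose predict set contains the lookahead).

Stack is shown with the top on the left.

Stack    Input        Action
----------------------------
T $      num e b x $  output T → num D
num D $  num e b x $  match 'num'
D $      e b x $      output D → e D
e D $    e b x $      match 'e'
D $      b x $        output D → b x
b x $    b x $        match 'b'
x $      x $          match 'x'
$        $            accept

The string is accepted.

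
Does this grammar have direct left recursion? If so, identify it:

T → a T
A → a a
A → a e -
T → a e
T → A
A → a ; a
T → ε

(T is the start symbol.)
T → a T: starts with a
A → a a: starts with a
A → a e -: starts with a
T → a e: starts with a
T → A: starts with A
A → a ; a: starts with a
T → ε: starts with ε

No direct left recursion found.

Answer: No direct left recursion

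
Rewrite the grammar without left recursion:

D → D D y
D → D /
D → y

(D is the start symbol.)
D → y D'
D' → D y D'
D' → / D'
D' → ε

D is directly left-recursive. The standard transformation for
  A → A α₁ | ... | A α_m | β₁ | ... | β_n
is
  A  → β₁ A' | ... | β_n A'
  A' → α₁ A' | ... | α_m A' | ε

D → y becomes D → y D'
D → D D y becomes D' → D y D'
D → D / becomes D' → / D'
Add D' → ε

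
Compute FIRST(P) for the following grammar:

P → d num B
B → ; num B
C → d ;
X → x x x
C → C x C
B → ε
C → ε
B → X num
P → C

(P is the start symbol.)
{ 'd', 'x', ε }

To compute FIRST(P), examine every production with P on the left-hand side, reading each right-hand side left to right until a non-nullable symbol is reached.

FIRST sets of the other non-terminals involved (by the same procedure, iterated to a fixed point):
  FIRST(C) = { 'd', 'x', ε }

From P → d num B:
  - d is a terminal: add 'd' and stop
From P → C:
  - C is a non-terminal: add FIRST(C) \ {ε} = { 'd', 'x' }
    C is nullable and nothing follows, so the whole right-hand side can vanish: ε ∈ FIRST(P)

Collecting: FIRST(P) = { 'd', 'x', ε }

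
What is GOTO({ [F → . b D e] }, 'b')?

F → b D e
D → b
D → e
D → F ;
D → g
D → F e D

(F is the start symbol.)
{ [D → . F ;], [D → . F e D], [D → . b], [D → . e], [D → . g], [F → . b D e], [F → b . D e] }

GOTO(I, 'b') = CLOSURE({ [A → αX.β] : [A → α.Xβ] ∈ I, X = 'b' })

Items with dot before 'b', with the dot advanced:
  [F → . b D e] → [F → b . D e]
Closure of the advanced items:
  [F → b . D e] has the dot before D: add [D → . b], [D → . e], [D → . F ;], [D → . g], [D → . F e D]
  [D → . F ;] has the dot before F: add [F → . b D e]

GOTO = { [D → . F ;], [D → . F e D], [D → . b], [D → . e], [D → . g], [F → . b D e], [F → b . D e] }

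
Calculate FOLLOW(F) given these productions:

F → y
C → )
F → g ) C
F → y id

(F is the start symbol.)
{ $ }

To compute FOLLOW(F), find every occurrence of F on a right-hand side N → α F β: add FIRST(β) \ {ε}, and if β is empty or nullable also add FOLLOW(N). Iterate to a fixed point.

F is the start symbol, so $ ∈ FOLLOW(F).
F does not occur on any right-hand side.

Taking the union: FOLLOW(F) = { $ }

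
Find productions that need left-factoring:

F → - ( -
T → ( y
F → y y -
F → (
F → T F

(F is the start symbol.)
Left-factoring is needed when two productions for the same non-terminal
share a common prefix on the right-hand side.

Productions for F:
  F → - ( -
  F → y y -
  F → (
  F → T F

No common prefixes found.

Answer: No, left-factoring is not needed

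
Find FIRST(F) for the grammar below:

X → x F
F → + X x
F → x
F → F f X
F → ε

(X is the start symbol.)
{ '+', 'f', 'x', ε }

From F → + X x:
  - '+' is a terminal: add '+' and stop
From F → x:
  - x is a terminal: add 'x' and stop
From F → F f X:
  - F is the symbol being defined: contributes nothing new
    F is nullable, so continue to the next symbol
  - f is a terminal: add 'f' and stop
From F → ε:
  - ε-production, so ε ∈ FIRST(F)

Collecting: FIRST(F) = { '+', 'f', 'x', ε }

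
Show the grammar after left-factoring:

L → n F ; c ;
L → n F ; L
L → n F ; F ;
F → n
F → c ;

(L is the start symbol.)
Left-factoring transforms A → αβ₁ | αβ₂ into A → αA' and A' → β₁ | β₂
(α is the longest common prefix among the alternatives). Repeat until
no nonterminal has two alternatives with a common prefix.

Round 1: L has alternatives sharing prefix 'n F ;'. Introduce L': L → n F ; L'
  Add: L' → c ;
  Add: L' → L
  Add: L' → F ;

No remaining common prefixes — done.

Resulting grammar:
L → n F ; L'
L' → c ;
L' → L
L' → F ;
F → n
F → c ;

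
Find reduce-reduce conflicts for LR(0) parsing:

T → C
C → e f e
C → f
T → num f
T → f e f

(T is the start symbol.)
No reduce-reduce conflicts

A reduce-reduce conflict occurs when an LR(0) state has two complete items [A → α .] and [B → β .] — both call for a reduction, and with no lookahead the parser cannot choose between them.

Augment with T' → T and build the canonical LR(0) collection (I0 = CLOSURE({[T' → . T]}), then GOTO on every symbol after a dot until no new states appear). It has 11 states:
  I0: { [C → . e f e], [C → . f], [T → . C], [T → . f e f], [T → . num f], [T' → . T] }  — shift
  I1: { [T → C .] }  — reduce
  I2: { [T' → T .] }  — accept
  I3: { [C → e . f e] }  — shift
  I4: { [C → f .], [T → f . e f] }  — shift, reduce
  I5: { [T → num . f] }  — shift
  I6: { [T → num f .] }  — reduce
  I7: { [T → f e . f] }  — shift
  I8: { [T → f e f .] }  — reduce
  I9: { [C → e f . e] }  — shift
  I10: { [C → e f e .] }  — reduce

No state contains more than one complete item.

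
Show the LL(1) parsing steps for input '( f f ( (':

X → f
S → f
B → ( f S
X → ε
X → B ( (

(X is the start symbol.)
Stack is shown with the top on the left.

Stack        Input        Action
--------------------------------
X $          ( f f ( ( $  output X → B ( (
B ( ( $      ( f f ( ( $  output B → ( f S
( f S ( ( $  ( f f ( ( $  match '('
f S ( ( $    f f ( ( $    match 'f'
S ( ( $      f ( ( $      output S → f
f ( ( $      f ( ( $      match 'f'
( ( $        ( ( $        match '('
( $          ( $          match '('
$            $            accept

The string is accepted.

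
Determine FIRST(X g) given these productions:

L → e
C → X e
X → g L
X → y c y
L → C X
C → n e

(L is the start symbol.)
{ 'g', 'y' }

FIRST sets of the non-terminals involved (from the grammar, by fixed-point iteration):
  FIRST(X) = { 'g', 'y' }

To compute FIRST(X g), process the symbols left to right:
Symbol X is a non-terminal. Add FIRST(X) \ {ε} = { 'g', 'y' }
X is not nullable (ε ∉ FIRST(X)), so stop here.
FIRST(X g) = { 'g', 'y' }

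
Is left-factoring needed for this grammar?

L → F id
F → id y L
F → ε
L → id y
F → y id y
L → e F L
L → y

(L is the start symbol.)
Left-factoring is needed when two productions for the same non-terminal
share a common prefix on the right-hand side.

Productions for L:
  L → F id
  L → id y
  L → e F L
  L → y
Productions for F:
  F → id y L
  F → ε
  F → y id y

No common prefixes found.

Answer: No, left-factoring is not needed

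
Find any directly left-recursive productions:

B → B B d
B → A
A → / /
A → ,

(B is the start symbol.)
Yes, B is left-recursive

Direct left recursion occurs when N → N α for some non-terminal N (the right-hand side begins with the left-hand side itself).

B → B B d: LEFT RECURSIVE (starts with B)
B → A: starts with A
A → / /: starts with '/'
A → ,: starts with ','

The grammar has direct left recursion on: B.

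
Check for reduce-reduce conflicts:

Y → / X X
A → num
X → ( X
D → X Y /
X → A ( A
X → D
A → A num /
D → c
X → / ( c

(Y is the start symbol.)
Augment with Y' → Y and build the canonical LR(0) collection (I0 = CLOSURE({[Y' → . Y]}), then GOTO on every symbol after a dot until no new states appear). It has 23 states:
  I0: { [Y → . / X X], [Y' → . Y] }  — shift
  I1: { [A → . A num /], [A → . num], [D → . X Y /], [D → . c], [X → . ( X], [X → . / ( c], [X → . A ( A], [X → . D], [Y → / . X X] }  — shift
  I2: { [Y' → Y .] }  — accept
  I3: { [A → . A num /], [A → . num], [D → . X Y /], [D → . c], [X → ( . X], [X → . ( X], [X → . / ( c], [X → . A ( A], [X → . D] }  — shift
  I4: { [X → / . ( c] }  — shift
  I5: { [A → A . num /], [X → A . ( A] }  — shift
  I6: { [X → D .] }  — reduce
  I7: { [A → . A num /], [A → . num], [D → . X Y /], [D → . c], [D → X . Y /], [X → . ( X], [X → . / ( c], [X → . A ( A], [X → . D], [Y → . / X X], [Y → / X . X] }  — shift
  I8: { [D → c .] }  — reduce
  I9: { [A → num .] }  — reduce
  I10: { [A → . A num /], [A → . num], [D → . X Y /], [D → . c], [X → . ( X], [X → . / ( c], [X → . A ( A], [X → . D], [X → / . ( c], [Y → / . X X] }  — shift
  I11: { [D → X . Y /], [Y → . / X X], [Y → / X X .] }  — shift, reduce
  I12: { [D → X Y . /] }  — shift
  I13: { [D → X Y / .] }  — reduce
  I14: { [A → . A num /], [A → . num], [D → . X Y /], [D → . c], [X → ( . X], [X → . ( X], [X → . / ( c], [X → . A ( A], [X → . D], [X → / ( . c] }  — shift
  I15: { [D → X . Y /], [X → ( X .], [Y → . / X X] }  — shift, reduce
  I16: { [D → c .], [X → / ( c .] }  — 2 reduces
  I17: { [A → . A num /], [A → . num], [X → A ( . A] }  — shift
  I18: { [A → A num . /] }  — shift
  I19: { [A → A num / .] }  — reduce
  I20: { [A → A . num /], [X → A ( A .] }  — shift, reduce
  I21: { [X → / ( . c] }  — shift
  I22: { [X → / ( c .] }  — reduce

I16 contains complete items [D → c .], [X → / ( c .] — reduce-reduce conflict.

Answer: Yes — I16: [D → c .] vs [X → / ( c .]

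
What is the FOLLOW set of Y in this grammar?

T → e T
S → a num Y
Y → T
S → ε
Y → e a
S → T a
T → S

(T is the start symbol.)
In S → a num Y: Y is at the end, add FOLLOW(S)

The FOLLOW sets referred to above (computed the same way, to a fixed point):
  FOLLOW(S) = { $, 'a' }

Taking the union: FOLLOW(Y) = { $, 'a' }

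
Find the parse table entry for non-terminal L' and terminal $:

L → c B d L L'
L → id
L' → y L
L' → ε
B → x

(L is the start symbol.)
To find M[L', $], we find productions for L' where $ is in the predict set (PREDICT(N → α) = (FIRST(α) \ {ε}) ∪ (FOLLOW(N) if α ⇒* ε)).

Relevant sets:
  FOLLOW(L') = { $, 'y' }

L' → y L: PREDICT = { 'y' }
L' → ε: PREDICT = { $, 'y' }
  $ is in predict set, so this production goes in M[L', $]

M[L', $] = L' → ε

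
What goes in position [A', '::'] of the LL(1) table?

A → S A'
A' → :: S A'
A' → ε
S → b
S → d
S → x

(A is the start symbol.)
To find M[A', '::'], we find productions for A' where '::' is in the predict set (PREDICT(N → α) = (FIRST(α) \ {ε}) ∪ (FOLLOW(N) if α ⇒* ε)).

Relevant sets:
  FOLLOW(A') = { $ }

A' → :: S A': PREDICT = { '::' }
  '::' is in predict set, so this production goes in M[A', '::']
A' → ε: PREDICT = { $ }

M[A', '::'] = A' → :: S A'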